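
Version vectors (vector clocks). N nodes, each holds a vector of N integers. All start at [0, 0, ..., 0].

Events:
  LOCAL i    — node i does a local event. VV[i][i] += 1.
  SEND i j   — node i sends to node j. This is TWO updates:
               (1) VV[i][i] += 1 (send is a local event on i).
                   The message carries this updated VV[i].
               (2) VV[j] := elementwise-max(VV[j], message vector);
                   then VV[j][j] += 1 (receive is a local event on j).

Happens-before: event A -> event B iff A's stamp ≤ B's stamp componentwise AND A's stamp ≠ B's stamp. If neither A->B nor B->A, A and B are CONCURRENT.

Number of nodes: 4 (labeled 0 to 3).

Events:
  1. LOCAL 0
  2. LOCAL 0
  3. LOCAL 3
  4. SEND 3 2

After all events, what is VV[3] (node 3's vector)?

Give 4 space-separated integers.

Answer: 0 0 0 2

Derivation:
Initial: VV[0]=[0, 0, 0, 0]
Initial: VV[1]=[0, 0, 0, 0]
Initial: VV[2]=[0, 0, 0, 0]
Initial: VV[3]=[0, 0, 0, 0]
Event 1: LOCAL 0: VV[0][0]++ -> VV[0]=[1, 0, 0, 0]
Event 2: LOCAL 0: VV[0][0]++ -> VV[0]=[2, 0, 0, 0]
Event 3: LOCAL 3: VV[3][3]++ -> VV[3]=[0, 0, 0, 1]
Event 4: SEND 3->2: VV[3][3]++ -> VV[3]=[0, 0, 0, 2], msg_vec=[0, 0, 0, 2]; VV[2]=max(VV[2],msg_vec) then VV[2][2]++ -> VV[2]=[0, 0, 1, 2]
Final vectors: VV[0]=[2, 0, 0, 0]; VV[1]=[0, 0, 0, 0]; VV[2]=[0, 0, 1, 2]; VV[3]=[0, 0, 0, 2]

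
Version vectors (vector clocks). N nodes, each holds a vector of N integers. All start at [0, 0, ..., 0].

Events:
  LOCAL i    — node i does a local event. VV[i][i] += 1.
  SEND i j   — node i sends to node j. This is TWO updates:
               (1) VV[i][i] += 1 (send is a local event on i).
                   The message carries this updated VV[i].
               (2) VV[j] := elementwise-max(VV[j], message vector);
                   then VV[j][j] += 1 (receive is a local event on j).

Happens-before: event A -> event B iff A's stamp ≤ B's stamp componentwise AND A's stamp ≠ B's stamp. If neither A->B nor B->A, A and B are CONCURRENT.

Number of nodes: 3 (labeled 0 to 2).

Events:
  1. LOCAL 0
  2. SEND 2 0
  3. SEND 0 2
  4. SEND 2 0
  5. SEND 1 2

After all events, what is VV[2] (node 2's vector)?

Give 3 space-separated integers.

Initial: VV[0]=[0, 0, 0]
Initial: VV[1]=[0, 0, 0]
Initial: VV[2]=[0, 0, 0]
Event 1: LOCAL 0: VV[0][0]++ -> VV[0]=[1, 0, 0]
Event 2: SEND 2->0: VV[2][2]++ -> VV[2]=[0, 0, 1], msg_vec=[0, 0, 1]; VV[0]=max(VV[0],msg_vec) then VV[0][0]++ -> VV[0]=[2, 0, 1]
Event 3: SEND 0->2: VV[0][0]++ -> VV[0]=[3, 0, 1], msg_vec=[3, 0, 1]; VV[2]=max(VV[2],msg_vec) then VV[2][2]++ -> VV[2]=[3, 0, 2]
Event 4: SEND 2->0: VV[2][2]++ -> VV[2]=[3, 0, 3], msg_vec=[3, 0, 3]; VV[0]=max(VV[0],msg_vec) then VV[0][0]++ -> VV[0]=[4, 0, 3]
Event 5: SEND 1->2: VV[1][1]++ -> VV[1]=[0, 1, 0], msg_vec=[0, 1, 0]; VV[2]=max(VV[2],msg_vec) then VV[2][2]++ -> VV[2]=[3, 1, 4]
Final vectors: VV[0]=[4, 0, 3]; VV[1]=[0, 1, 0]; VV[2]=[3, 1, 4]

Answer: 3 1 4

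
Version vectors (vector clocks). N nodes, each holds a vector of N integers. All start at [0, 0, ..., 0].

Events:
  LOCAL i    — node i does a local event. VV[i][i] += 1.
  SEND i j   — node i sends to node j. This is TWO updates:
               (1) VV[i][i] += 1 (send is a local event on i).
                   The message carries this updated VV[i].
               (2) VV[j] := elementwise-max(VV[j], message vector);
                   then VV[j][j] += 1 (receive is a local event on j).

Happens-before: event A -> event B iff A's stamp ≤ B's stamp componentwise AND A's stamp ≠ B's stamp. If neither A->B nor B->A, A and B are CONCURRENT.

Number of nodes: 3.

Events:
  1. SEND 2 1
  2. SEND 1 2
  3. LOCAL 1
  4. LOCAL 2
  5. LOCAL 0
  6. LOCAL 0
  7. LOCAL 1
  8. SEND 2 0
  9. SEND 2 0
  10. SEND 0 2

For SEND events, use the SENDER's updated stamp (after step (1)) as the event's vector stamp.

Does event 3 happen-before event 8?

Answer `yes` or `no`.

Initial: VV[0]=[0, 0, 0]
Initial: VV[1]=[0, 0, 0]
Initial: VV[2]=[0, 0, 0]
Event 1: SEND 2->1: VV[2][2]++ -> VV[2]=[0, 0, 1], msg_vec=[0, 0, 1]; VV[1]=max(VV[1],msg_vec) then VV[1][1]++ -> VV[1]=[0, 1, 1]
Event 2: SEND 1->2: VV[1][1]++ -> VV[1]=[0, 2, 1], msg_vec=[0, 2, 1]; VV[2]=max(VV[2],msg_vec) then VV[2][2]++ -> VV[2]=[0, 2, 2]
Event 3: LOCAL 1: VV[1][1]++ -> VV[1]=[0, 3, 1]
Event 4: LOCAL 2: VV[2][2]++ -> VV[2]=[0, 2, 3]
Event 5: LOCAL 0: VV[0][0]++ -> VV[0]=[1, 0, 0]
Event 6: LOCAL 0: VV[0][0]++ -> VV[0]=[2, 0, 0]
Event 7: LOCAL 1: VV[1][1]++ -> VV[1]=[0, 4, 1]
Event 8: SEND 2->0: VV[2][2]++ -> VV[2]=[0, 2, 4], msg_vec=[0, 2, 4]; VV[0]=max(VV[0],msg_vec) then VV[0][0]++ -> VV[0]=[3, 2, 4]
Event 9: SEND 2->0: VV[2][2]++ -> VV[2]=[0, 2, 5], msg_vec=[0, 2, 5]; VV[0]=max(VV[0],msg_vec) then VV[0][0]++ -> VV[0]=[4, 2, 5]
Event 10: SEND 0->2: VV[0][0]++ -> VV[0]=[5, 2, 5], msg_vec=[5, 2, 5]; VV[2]=max(VV[2],msg_vec) then VV[2][2]++ -> VV[2]=[5, 2, 6]
Event 3 stamp: [0, 3, 1]
Event 8 stamp: [0, 2, 4]
[0, 3, 1] <= [0, 2, 4]? False. Equal? False. Happens-before: False

Answer: no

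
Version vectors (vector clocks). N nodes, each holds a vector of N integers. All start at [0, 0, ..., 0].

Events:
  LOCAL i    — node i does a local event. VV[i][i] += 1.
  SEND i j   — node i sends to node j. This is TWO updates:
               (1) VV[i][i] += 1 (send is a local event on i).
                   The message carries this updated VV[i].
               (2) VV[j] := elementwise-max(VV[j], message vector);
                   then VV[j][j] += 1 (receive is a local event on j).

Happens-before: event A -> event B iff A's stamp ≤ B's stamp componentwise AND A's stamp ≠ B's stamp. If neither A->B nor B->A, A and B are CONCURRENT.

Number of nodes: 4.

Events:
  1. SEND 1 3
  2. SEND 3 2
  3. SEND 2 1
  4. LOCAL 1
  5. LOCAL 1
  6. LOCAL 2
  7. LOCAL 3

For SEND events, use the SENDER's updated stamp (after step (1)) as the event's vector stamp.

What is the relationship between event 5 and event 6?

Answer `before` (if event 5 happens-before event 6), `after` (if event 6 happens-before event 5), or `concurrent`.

Initial: VV[0]=[0, 0, 0, 0]
Initial: VV[1]=[0, 0, 0, 0]
Initial: VV[2]=[0, 0, 0, 0]
Initial: VV[3]=[0, 0, 0, 0]
Event 1: SEND 1->3: VV[1][1]++ -> VV[1]=[0, 1, 0, 0], msg_vec=[0, 1, 0, 0]; VV[3]=max(VV[3],msg_vec) then VV[3][3]++ -> VV[3]=[0, 1, 0, 1]
Event 2: SEND 3->2: VV[3][3]++ -> VV[3]=[0, 1, 0, 2], msg_vec=[0, 1, 0, 2]; VV[2]=max(VV[2],msg_vec) then VV[2][2]++ -> VV[2]=[0, 1, 1, 2]
Event 3: SEND 2->1: VV[2][2]++ -> VV[2]=[0, 1, 2, 2], msg_vec=[0, 1, 2, 2]; VV[1]=max(VV[1],msg_vec) then VV[1][1]++ -> VV[1]=[0, 2, 2, 2]
Event 4: LOCAL 1: VV[1][1]++ -> VV[1]=[0, 3, 2, 2]
Event 5: LOCAL 1: VV[1][1]++ -> VV[1]=[0, 4, 2, 2]
Event 6: LOCAL 2: VV[2][2]++ -> VV[2]=[0, 1, 3, 2]
Event 7: LOCAL 3: VV[3][3]++ -> VV[3]=[0, 1, 0, 3]
Event 5 stamp: [0, 4, 2, 2]
Event 6 stamp: [0, 1, 3, 2]
[0, 4, 2, 2] <= [0, 1, 3, 2]? False
[0, 1, 3, 2] <= [0, 4, 2, 2]? False
Relation: concurrent

Answer: concurrent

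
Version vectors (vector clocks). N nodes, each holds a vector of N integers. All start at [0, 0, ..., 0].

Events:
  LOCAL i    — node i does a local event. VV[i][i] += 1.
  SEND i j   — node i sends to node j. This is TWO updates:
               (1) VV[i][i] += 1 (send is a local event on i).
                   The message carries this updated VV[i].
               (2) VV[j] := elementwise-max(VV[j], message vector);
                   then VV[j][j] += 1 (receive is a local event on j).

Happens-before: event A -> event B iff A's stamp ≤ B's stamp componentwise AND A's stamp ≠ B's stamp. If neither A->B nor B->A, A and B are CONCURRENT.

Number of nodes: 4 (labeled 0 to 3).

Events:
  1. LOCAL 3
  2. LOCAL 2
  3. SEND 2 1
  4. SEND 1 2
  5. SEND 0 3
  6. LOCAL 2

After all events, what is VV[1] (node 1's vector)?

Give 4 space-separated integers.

Initial: VV[0]=[0, 0, 0, 0]
Initial: VV[1]=[0, 0, 0, 0]
Initial: VV[2]=[0, 0, 0, 0]
Initial: VV[3]=[0, 0, 0, 0]
Event 1: LOCAL 3: VV[3][3]++ -> VV[3]=[0, 0, 0, 1]
Event 2: LOCAL 2: VV[2][2]++ -> VV[2]=[0, 0, 1, 0]
Event 3: SEND 2->1: VV[2][2]++ -> VV[2]=[0, 0, 2, 0], msg_vec=[0, 0, 2, 0]; VV[1]=max(VV[1],msg_vec) then VV[1][1]++ -> VV[1]=[0, 1, 2, 0]
Event 4: SEND 1->2: VV[1][1]++ -> VV[1]=[0, 2, 2, 0], msg_vec=[0, 2, 2, 0]; VV[2]=max(VV[2],msg_vec) then VV[2][2]++ -> VV[2]=[0, 2, 3, 0]
Event 5: SEND 0->3: VV[0][0]++ -> VV[0]=[1, 0, 0, 0], msg_vec=[1, 0, 0, 0]; VV[3]=max(VV[3],msg_vec) then VV[3][3]++ -> VV[3]=[1, 0, 0, 2]
Event 6: LOCAL 2: VV[2][2]++ -> VV[2]=[0, 2, 4, 0]
Final vectors: VV[0]=[1, 0, 0, 0]; VV[1]=[0, 2, 2, 0]; VV[2]=[0, 2, 4, 0]; VV[3]=[1, 0, 0, 2]

Answer: 0 2 2 0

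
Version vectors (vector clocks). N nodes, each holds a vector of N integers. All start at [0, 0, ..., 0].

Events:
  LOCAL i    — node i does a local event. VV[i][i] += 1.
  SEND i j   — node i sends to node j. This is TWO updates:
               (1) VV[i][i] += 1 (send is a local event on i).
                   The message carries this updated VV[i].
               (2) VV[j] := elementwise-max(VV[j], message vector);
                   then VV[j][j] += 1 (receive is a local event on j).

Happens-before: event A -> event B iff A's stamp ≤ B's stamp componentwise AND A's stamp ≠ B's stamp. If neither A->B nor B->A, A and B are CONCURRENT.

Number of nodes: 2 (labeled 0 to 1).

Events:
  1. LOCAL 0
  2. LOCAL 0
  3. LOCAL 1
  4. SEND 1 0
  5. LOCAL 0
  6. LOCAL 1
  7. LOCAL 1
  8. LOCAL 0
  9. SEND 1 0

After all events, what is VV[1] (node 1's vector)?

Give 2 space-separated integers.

Answer: 0 5

Derivation:
Initial: VV[0]=[0, 0]
Initial: VV[1]=[0, 0]
Event 1: LOCAL 0: VV[0][0]++ -> VV[0]=[1, 0]
Event 2: LOCAL 0: VV[0][0]++ -> VV[0]=[2, 0]
Event 3: LOCAL 1: VV[1][1]++ -> VV[1]=[0, 1]
Event 4: SEND 1->0: VV[1][1]++ -> VV[1]=[0, 2], msg_vec=[0, 2]; VV[0]=max(VV[0],msg_vec) then VV[0][0]++ -> VV[0]=[3, 2]
Event 5: LOCAL 0: VV[0][0]++ -> VV[0]=[4, 2]
Event 6: LOCAL 1: VV[1][1]++ -> VV[1]=[0, 3]
Event 7: LOCAL 1: VV[1][1]++ -> VV[1]=[0, 4]
Event 8: LOCAL 0: VV[0][0]++ -> VV[0]=[5, 2]
Event 9: SEND 1->0: VV[1][1]++ -> VV[1]=[0, 5], msg_vec=[0, 5]; VV[0]=max(VV[0],msg_vec) then VV[0][0]++ -> VV[0]=[6, 5]
Final vectors: VV[0]=[6, 5]; VV[1]=[0, 5]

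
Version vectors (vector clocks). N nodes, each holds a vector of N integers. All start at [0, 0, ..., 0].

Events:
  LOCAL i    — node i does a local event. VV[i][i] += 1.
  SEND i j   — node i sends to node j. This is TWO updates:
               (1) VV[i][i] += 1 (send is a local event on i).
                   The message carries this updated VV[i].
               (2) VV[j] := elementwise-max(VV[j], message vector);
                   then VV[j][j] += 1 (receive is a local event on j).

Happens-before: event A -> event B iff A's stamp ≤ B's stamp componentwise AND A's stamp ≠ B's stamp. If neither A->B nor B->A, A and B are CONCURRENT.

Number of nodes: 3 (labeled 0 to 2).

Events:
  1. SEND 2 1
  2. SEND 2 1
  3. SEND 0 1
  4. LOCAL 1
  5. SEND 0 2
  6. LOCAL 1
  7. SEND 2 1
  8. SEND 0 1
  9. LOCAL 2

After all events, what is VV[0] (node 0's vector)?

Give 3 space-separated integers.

Initial: VV[0]=[0, 0, 0]
Initial: VV[1]=[0, 0, 0]
Initial: VV[2]=[0, 0, 0]
Event 1: SEND 2->1: VV[2][2]++ -> VV[2]=[0, 0, 1], msg_vec=[0, 0, 1]; VV[1]=max(VV[1],msg_vec) then VV[1][1]++ -> VV[1]=[0, 1, 1]
Event 2: SEND 2->1: VV[2][2]++ -> VV[2]=[0, 0, 2], msg_vec=[0, 0, 2]; VV[1]=max(VV[1],msg_vec) then VV[1][1]++ -> VV[1]=[0, 2, 2]
Event 3: SEND 0->1: VV[0][0]++ -> VV[0]=[1, 0, 0], msg_vec=[1, 0, 0]; VV[1]=max(VV[1],msg_vec) then VV[1][1]++ -> VV[1]=[1, 3, 2]
Event 4: LOCAL 1: VV[1][1]++ -> VV[1]=[1, 4, 2]
Event 5: SEND 0->2: VV[0][0]++ -> VV[0]=[2, 0, 0], msg_vec=[2, 0, 0]; VV[2]=max(VV[2],msg_vec) then VV[2][2]++ -> VV[2]=[2, 0, 3]
Event 6: LOCAL 1: VV[1][1]++ -> VV[1]=[1, 5, 2]
Event 7: SEND 2->1: VV[2][2]++ -> VV[2]=[2, 0, 4], msg_vec=[2, 0, 4]; VV[1]=max(VV[1],msg_vec) then VV[1][1]++ -> VV[1]=[2, 6, 4]
Event 8: SEND 0->1: VV[0][0]++ -> VV[0]=[3, 0, 0], msg_vec=[3, 0, 0]; VV[1]=max(VV[1],msg_vec) then VV[1][1]++ -> VV[1]=[3, 7, 4]
Event 9: LOCAL 2: VV[2][2]++ -> VV[2]=[2, 0, 5]
Final vectors: VV[0]=[3, 0, 0]; VV[1]=[3, 7, 4]; VV[2]=[2, 0, 5]

Answer: 3 0 0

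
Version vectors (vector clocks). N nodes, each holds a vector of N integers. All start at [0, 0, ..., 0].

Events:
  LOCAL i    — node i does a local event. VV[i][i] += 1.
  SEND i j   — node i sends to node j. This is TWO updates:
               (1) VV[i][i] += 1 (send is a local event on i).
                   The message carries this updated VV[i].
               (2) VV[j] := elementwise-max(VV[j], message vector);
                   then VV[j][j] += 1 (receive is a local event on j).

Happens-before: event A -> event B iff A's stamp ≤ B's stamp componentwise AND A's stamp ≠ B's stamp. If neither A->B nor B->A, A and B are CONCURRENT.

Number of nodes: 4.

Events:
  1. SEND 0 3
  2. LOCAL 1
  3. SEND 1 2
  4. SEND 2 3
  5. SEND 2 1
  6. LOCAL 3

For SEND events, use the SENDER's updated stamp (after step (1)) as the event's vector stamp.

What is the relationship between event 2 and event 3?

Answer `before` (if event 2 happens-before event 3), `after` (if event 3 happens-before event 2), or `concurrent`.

Answer: before

Derivation:
Initial: VV[0]=[0, 0, 0, 0]
Initial: VV[1]=[0, 0, 0, 0]
Initial: VV[2]=[0, 0, 0, 0]
Initial: VV[3]=[0, 0, 0, 0]
Event 1: SEND 0->3: VV[0][0]++ -> VV[0]=[1, 0, 0, 0], msg_vec=[1, 0, 0, 0]; VV[3]=max(VV[3],msg_vec) then VV[3][3]++ -> VV[3]=[1, 0, 0, 1]
Event 2: LOCAL 1: VV[1][1]++ -> VV[1]=[0, 1, 0, 0]
Event 3: SEND 1->2: VV[1][1]++ -> VV[1]=[0, 2, 0, 0], msg_vec=[0, 2, 0, 0]; VV[2]=max(VV[2],msg_vec) then VV[2][2]++ -> VV[2]=[0, 2, 1, 0]
Event 4: SEND 2->3: VV[2][2]++ -> VV[2]=[0, 2, 2, 0], msg_vec=[0, 2, 2, 0]; VV[3]=max(VV[3],msg_vec) then VV[3][3]++ -> VV[3]=[1, 2, 2, 2]
Event 5: SEND 2->1: VV[2][2]++ -> VV[2]=[0, 2, 3, 0], msg_vec=[0, 2, 3, 0]; VV[1]=max(VV[1],msg_vec) then VV[1][1]++ -> VV[1]=[0, 3, 3, 0]
Event 6: LOCAL 3: VV[3][3]++ -> VV[3]=[1, 2, 2, 3]
Event 2 stamp: [0, 1, 0, 0]
Event 3 stamp: [0, 2, 0, 0]
[0, 1, 0, 0] <= [0, 2, 0, 0]? True
[0, 2, 0, 0] <= [0, 1, 0, 0]? False
Relation: before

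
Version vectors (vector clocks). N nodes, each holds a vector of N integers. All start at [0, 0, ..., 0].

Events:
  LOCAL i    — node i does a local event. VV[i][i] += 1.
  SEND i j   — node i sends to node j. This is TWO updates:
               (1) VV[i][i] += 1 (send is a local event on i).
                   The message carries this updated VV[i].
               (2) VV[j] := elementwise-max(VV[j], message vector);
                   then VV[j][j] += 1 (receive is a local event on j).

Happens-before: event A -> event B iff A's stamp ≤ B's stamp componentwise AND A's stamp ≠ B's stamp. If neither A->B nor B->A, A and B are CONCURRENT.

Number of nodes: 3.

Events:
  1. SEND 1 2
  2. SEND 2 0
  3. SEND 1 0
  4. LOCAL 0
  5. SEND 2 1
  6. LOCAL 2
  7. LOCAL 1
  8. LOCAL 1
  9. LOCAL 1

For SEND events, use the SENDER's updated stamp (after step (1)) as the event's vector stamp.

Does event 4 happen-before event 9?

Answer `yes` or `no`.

Answer: no

Derivation:
Initial: VV[0]=[0, 0, 0]
Initial: VV[1]=[0, 0, 0]
Initial: VV[2]=[0, 0, 0]
Event 1: SEND 1->2: VV[1][1]++ -> VV[1]=[0, 1, 0], msg_vec=[0, 1, 0]; VV[2]=max(VV[2],msg_vec) then VV[2][2]++ -> VV[2]=[0, 1, 1]
Event 2: SEND 2->0: VV[2][2]++ -> VV[2]=[0, 1, 2], msg_vec=[0, 1, 2]; VV[0]=max(VV[0],msg_vec) then VV[0][0]++ -> VV[0]=[1, 1, 2]
Event 3: SEND 1->0: VV[1][1]++ -> VV[1]=[0, 2, 0], msg_vec=[0, 2, 0]; VV[0]=max(VV[0],msg_vec) then VV[0][0]++ -> VV[0]=[2, 2, 2]
Event 4: LOCAL 0: VV[0][0]++ -> VV[0]=[3, 2, 2]
Event 5: SEND 2->1: VV[2][2]++ -> VV[2]=[0, 1, 3], msg_vec=[0, 1, 3]; VV[1]=max(VV[1],msg_vec) then VV[1][1]++ -> VV[1]=[0, 3, 3]
Event 6: LOCAL 2: VV[2][2]++ -> VV[2]=[0, 1, 4]
Event 7: LOCAL 1: VV[1][1]++ -> VV[1]=[0, 4, 3]
Event 8: LOCAL 1: VV[1][1]++ -> VV[1]=[0, 5, 3]
Event 9: LOCAL 1: VV[1][1]++ -> VV[1]=[0, 6, 3]
Event 4 stamp: [3, 2, 2]
Event 9 stamp: [0, 6, 3]
[3, 2, 2] <= [0, 6, 3]? False. Equal? False. Happens-before: False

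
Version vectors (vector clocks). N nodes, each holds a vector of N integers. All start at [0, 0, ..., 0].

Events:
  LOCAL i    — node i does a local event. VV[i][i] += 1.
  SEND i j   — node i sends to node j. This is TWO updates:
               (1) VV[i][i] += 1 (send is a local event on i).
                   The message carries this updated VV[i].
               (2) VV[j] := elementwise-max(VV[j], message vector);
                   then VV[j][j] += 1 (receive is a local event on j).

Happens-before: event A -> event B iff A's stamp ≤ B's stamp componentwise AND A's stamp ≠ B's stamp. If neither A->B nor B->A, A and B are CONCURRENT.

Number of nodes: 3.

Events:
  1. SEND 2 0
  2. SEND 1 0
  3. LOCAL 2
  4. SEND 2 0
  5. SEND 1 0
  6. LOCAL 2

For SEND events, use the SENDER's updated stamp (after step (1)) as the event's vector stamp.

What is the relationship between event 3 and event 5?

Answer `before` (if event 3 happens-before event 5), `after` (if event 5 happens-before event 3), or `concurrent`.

Answer: concurrent

Derivation:
Initial: VV[0]=[0, 0, 0]
Initial: VV[1]=[0, 0, 0]
Initial: VV[2]=[0, 0, 0]
Event 1: SEND 2->0: VV[2][2]++ -> VV[2]=[0, 0, 1], msg_vec=[0, 0, 1]; VV[0]=max(VV[0],msg_vec) then VV[0][0]++ -> VV[0]=[1, 0, 1]
Event 2: SEND 1->0: VV[1][1]++ -> VV[1]=[0, 1, 0], msg_vec=[0, 1, 0]; VV[0]=max(VV[0],msg_vec) then VV[0][0]++ -> VV[0]=[2, 1, 1]
Event 3: LOCAL 2: VV[2][2]++ -> VV[2]=[0, 0, 2]
Event 4: SEND 2->0: VV[2][2]++ -> VV[2]=[0, 0, 3], msg_vec=[0, 0, 3]; VV[0]=max(VV[0],msg_vec) then VV[0][0]++ -> VV[0]=[3, 1, 3]
Event 5: SEND 1->0: VV[1][1]++ -> VV[1]=[0, 2, 0], msg_vec=[0, 2, 0]; VV[0]=max(VV[0],msg_vec) then VV[0][0]++ -> VV[0]=[4, 2, 3]
Event 6: LOCAL 2: VV[2][2]++ -> VV[2]=[0, 0, 4]
Event 3 stamp: [0, 0, 2]
Event 5 stamp: [0, 2, 0]
[0, 0, 2] <= [0, 2, 0]? False
[0, 2, 0] <= [0, 0, 2]? False
Relation: concurrent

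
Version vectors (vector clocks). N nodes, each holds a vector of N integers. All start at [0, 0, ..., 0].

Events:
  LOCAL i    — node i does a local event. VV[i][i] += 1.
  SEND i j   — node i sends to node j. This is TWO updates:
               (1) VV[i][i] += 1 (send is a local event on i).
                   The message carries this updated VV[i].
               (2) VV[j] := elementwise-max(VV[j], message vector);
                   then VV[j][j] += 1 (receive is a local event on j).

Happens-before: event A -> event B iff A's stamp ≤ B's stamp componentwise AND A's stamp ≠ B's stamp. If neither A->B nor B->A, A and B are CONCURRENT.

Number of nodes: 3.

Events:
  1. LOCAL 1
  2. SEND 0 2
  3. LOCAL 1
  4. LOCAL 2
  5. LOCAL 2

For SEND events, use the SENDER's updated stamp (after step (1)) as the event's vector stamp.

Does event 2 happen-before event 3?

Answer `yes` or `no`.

Answer: no

Derivation:
Initial: VV[0]=[0, 0, 0]
Initial: VV[1]=[0, 0, 0]
Initial: VV[2]=[0, 0, 0]
Event 1: LOCAL 1: VV[1][1]++ -> VV[1]=[0, 1, 0]
Event 2: SEND 0->2: VV[0][0]++ -> VV[0]=[1, 0, 0], msg_vec=[1, 0, 0]; VV[2]=max(VV[2],msg_vec) then VV[2][2]++ -> VV[2]=[1, 0, 1]
Event 3: LOCAL 1: VV[1][1]++ -> VV[1]=[0, 2, 0]
Event 4: LOCAL 2: VV[2][2]++ -> VV[2]=[1, 0, 2]
Event 5: LOCAL 2: VV[2][2]++ -> VV[2]=[1, 0, 3]
Event 2 stamp: [1, 0, 0]
Event 3 stamp: [0, 2, 0]
[1, 0, 0] <= [0, 2, 0]? False. Equal? False. Happens-before: False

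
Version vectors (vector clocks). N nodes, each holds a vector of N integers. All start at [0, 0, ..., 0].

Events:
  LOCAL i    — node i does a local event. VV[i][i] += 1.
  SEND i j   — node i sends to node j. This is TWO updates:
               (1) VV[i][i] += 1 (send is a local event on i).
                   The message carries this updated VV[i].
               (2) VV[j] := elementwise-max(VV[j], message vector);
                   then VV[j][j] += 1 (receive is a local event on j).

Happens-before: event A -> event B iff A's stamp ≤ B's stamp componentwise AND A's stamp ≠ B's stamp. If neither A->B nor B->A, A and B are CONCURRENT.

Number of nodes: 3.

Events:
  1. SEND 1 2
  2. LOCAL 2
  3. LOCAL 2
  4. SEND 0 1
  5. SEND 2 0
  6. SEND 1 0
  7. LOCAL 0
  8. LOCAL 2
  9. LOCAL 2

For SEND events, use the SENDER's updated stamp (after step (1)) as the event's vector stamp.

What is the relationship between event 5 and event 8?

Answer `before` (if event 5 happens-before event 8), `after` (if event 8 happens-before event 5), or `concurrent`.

Answer: before

Derivation:
Initial: VV[0]=[0, 0, 0]
Initial: VV[1]=[0, 0, 0]
Initial: VV[2]=[0, 0, 0]
Event 1: SEND 1->2: VV[1][1]++ -> VV[1]=[0, 1, 0], msg_vec=[0, 1, 0]; VV[2]=max(VV[2],msg_vec) then VV[2][2]++ -> VV[2]=[0, 1, 1]
Event 2: LOCAL 2: VV[2][2]++ -> VV[2]=[0, 1, 2]
Event 3: LOCAL 2: VV[2][2]++ -> VV[2]=[0, 1, 3]
Event 4: SEND 0->1: VV[0][0]++ -> VV[0]=[1, 0, 0], msg_vec=[1, 0, 0]; VV[1]=max(VV[1],msg_vec) then VV[1][1]++ -> VV[1]=[1, 2, 0]
Event 5: SEND 2->0: VV[2][2]++ -> VV[2]=[0, 1, 4], msg_vec=[0, 1, 4]; VV[0]=max(VV[0],msg_vec) then VV[0][0]++ -> VV[0]=[2, 1, 4]
Event 6: SEND 1->0: VV[1][1]++ -> VV[1]=[1, 3, 0], msg_vec=[1, 3, 0]; VV[0]=max(VV[0],msg_vec) then VV[0][0]++ -> VV[0]=[3, 3, 4]
Event 7: LOCAL 0: VV[0][0]++ -> VV[0]=[4, 3, 4]
Event 8: LOCAL 2: VV[2][2]++ -> VV[2]=[0, 1, 5]
Event 9: LOCAL 2: VV[2][2]++ -> VV[2]=[0, 1, 6]
Event 5 stamp: [0, 1, 4]
Event 8 stamp: [0, 1, 5]
[0, 1, 4] <= [0, 1, 5]? True
[0, 1, 5] <= [0, 1, 4]? False
Relation: before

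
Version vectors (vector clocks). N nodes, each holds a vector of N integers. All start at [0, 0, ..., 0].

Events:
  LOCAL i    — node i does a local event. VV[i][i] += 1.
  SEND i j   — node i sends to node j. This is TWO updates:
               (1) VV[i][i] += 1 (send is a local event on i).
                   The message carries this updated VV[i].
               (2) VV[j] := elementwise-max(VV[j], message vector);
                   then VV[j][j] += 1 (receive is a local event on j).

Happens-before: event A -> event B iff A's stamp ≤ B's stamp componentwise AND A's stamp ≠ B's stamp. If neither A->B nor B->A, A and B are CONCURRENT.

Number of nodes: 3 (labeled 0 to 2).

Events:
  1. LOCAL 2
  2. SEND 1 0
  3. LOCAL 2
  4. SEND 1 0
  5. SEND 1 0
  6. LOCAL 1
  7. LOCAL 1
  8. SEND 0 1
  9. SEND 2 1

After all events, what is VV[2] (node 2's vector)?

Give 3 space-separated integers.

Initial: VV[0]=[0, 0, 0]
Initial: VV[1]=[0, 0, 0]
Initial: VV[2]=[0, 0, 0]
Event 1: LOCAL 2: VV[2][2]++ -> VV[2]=[0, 0, 1]
Event 2: SEND 1->0: VV[1][1]++ -> VV[1]=[0, 1, 0], msg_vec=[0, 1, 0]; VV[0]=max(VV[0],msg_vec) then VV[0][0]++ -> VV[0]=[1, 1, 0]
Event 3: LOCAL 2: VV[2][2]++ -> VV[2]=[0, 0, 2]
Event 4: SEND 1->0: VV[1][1]++ -> VV[1]=[0, 2, 0], msg_vec=[0, 2, 0]; VV[0]=max(VV[0],msg_vec) then VV[0][0]++ -> VV[0]=[2, 2, 0]
Event 5: SEND 1->0: VV[1][1]++ -> VV[1]=[0, 3, 0], msg_vec=[0, 3, 0]; VV[0]=max(VV[0],msg_vec) then VV[0][0]++ -> VV[0]=[3, 3, 0]
Event 6: LOCAL 1: VV[1][1]++ -> VV[1]=[0, 4, 0]
Event 7: LOCAL 1: VV[1][1]++ -> VV[1]=[0, 5, 0]
Event 8: SEND 0->1: VV[0][0]++ -> VV[0]=[4, 3, 0], msg_vec=[4, 3, 0]; VV[1]=max(VV[1],msg_vec) then VV[1][1]++ -> VV[1]=[4, 6, 0]
Event 9: SEND 2->1: VV[2][2]++ -> VV[2]=[0, 0, 3], msg_vec=[0, 0, 3]; VV[1]=max(VV[1],msg_vec) then VV[1][1]++ -> VV[1]=[4, 7, 3]
Final vectors: VV[0]=[4, 3, 0]; VV[1]=[4, 7, 3]; VV[2]=[0, 0, 3]

Answer: 0 0 3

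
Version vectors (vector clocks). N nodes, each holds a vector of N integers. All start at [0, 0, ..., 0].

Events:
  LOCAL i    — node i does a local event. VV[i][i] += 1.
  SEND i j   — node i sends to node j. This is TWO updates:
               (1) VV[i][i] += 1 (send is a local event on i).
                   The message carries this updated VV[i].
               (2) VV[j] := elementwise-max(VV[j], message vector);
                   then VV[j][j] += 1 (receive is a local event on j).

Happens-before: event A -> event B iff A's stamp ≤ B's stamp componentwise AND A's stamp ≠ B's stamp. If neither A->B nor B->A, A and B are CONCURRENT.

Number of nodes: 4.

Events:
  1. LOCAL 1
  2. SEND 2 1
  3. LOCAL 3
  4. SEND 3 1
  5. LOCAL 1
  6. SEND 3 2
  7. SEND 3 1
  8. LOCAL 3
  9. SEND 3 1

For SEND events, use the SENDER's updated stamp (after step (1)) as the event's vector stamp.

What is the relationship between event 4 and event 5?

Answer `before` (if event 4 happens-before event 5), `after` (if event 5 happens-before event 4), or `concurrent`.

Initial: VV[0]=[0, 0, 0, 0]
Initial: VV[1]=[0, 0, 0, 0]
Initial: VV[2]=[0, 0, 0, 0]
Initial: VV[3]=[0, 0, 0, 0]
Event 1: LOCAL 1: VV[1][1]++ -> VV[1]=[0, 1, 0, 0]
Event 2: SEND 2->1: VV[2][2]++ -> VV[2]=[0, 0, 1, 0], msg_vec=[0, 0, 1, 0]; VV[1]=max(VV[1],msg_vec) then VV[1][1]++ -> VV[1]=[0, 2, 1, 0]
Event 3: LOCAL 3: VV[3][3]++ -> VV[3]=[0, 0, 0, 1]
Event 4: SEND 3->1: VV[3][3]++ -> VV[3]=[0, 0, 0, 2], msg_vec=[0, 0, 0, 2]; VV[1]=max(VV[1],msg_vec) then VV[1][1]++ -> VV[1]=[0, 3, 1, 2]
Event 5: LOCAL 1: VV[1][1]++ -> VV[1]=[0, 4, 1, 2]
Event 6: SEND 3->2: VV[3][3]++ -> VV[3]=[0, 0, 0, 3], msg_vec=[0, 0, 0, 3]; VV[2]=max(VV[2],msg_vec) then VV[2][2]++ -> VV[2]=[0, 0, 2, 3]
Event 7: SEND 3->1: VV[3][3]++ -> VV[3]=[0, 0, 0, 4], msg_vec=[0, 0, 0, 4]; VV[1]=max(VV[1],msg_vec) then VV[1][1]++ -> VV[1]=[0, 5, 1, 4]
Event 8: LOCAL 3: VV[3][3]++ -> VV[3]=[0, 0, 0, 5]
Event 9: SEND 3->1: VV[3][3]++ -> VV[3]=[0, 0, 0, 6], msg_vec=[0, 0, 0, 6]; VV[1]=max(VV[1],msg_vec) then VV[1][1]++ -> VV[1]=[0, 6, 1, 6]
Event 4 stamp: [0, 0, 0, 2]
Event 5 stamp: [0, 4, 1, 2]
[0, 0, 0, 2] <= [0, 4, 1, 2]? True
[0, 4, 1, 2] <= [0, 0, 0, 2]? False
Relation: before

Answer: before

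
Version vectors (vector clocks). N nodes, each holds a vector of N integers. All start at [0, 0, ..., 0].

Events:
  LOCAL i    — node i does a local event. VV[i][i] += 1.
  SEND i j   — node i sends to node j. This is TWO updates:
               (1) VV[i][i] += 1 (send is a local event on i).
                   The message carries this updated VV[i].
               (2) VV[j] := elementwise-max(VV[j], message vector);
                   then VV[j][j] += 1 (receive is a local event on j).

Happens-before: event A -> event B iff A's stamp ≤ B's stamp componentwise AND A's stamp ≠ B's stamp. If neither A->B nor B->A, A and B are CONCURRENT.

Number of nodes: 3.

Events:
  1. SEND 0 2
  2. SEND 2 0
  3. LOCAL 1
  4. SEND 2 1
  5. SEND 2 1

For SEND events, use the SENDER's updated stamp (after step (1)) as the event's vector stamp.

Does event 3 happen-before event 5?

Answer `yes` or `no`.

Initial: VV[0]=[0, 0, 0]
Initial: VV[1]=[0, 0, 0]
Initial: VV[2]=[0, 0, 0]
Event 1: SEND 0->2: VV[0][0]++ -> VV[0]=[1, 0, 0], msg_vec=[1, 0, 0]; VV[2]=max(VV[2],msg_vec) then VV[2][2]++ -> VV[2]=[1, 0, 1]
Event 2: SEND 2->0: VV[2][2]++ -> VV[2]=[1, 0, 2], msg_vec=[1, 0, 2]; VV[0]=max(VV[0],msg_vec) then VV[0][0]++ -> VV[0]=[2, 0, 2]
Event 3: LOCAL 1: VV[1][1]++ -> VV[1]=[0, 1, 0]
Event 4: SEND 2->1: VV[2][2]++ -> VV[2]=[1, 0, 3], msg_vec=[1, 0, 3]; VV[1]=max(VV[1],msg_vec) then VV[1][1]++ -> VV[1]=[1, 2, 3]
Event 5: SEND 2->1: VV[2][2]++ -> VV[2]=[1, 0, 4], msg_vec=[1, 0, 4]; VV[1]=max(VV[1],msg_vec) then VV[1][1]++ -> VV[1]=[1, 3, 4]
Event 3 stamp: [0, 1, 0]
Event 5 stamp: [1, 0, 4]
[0, 1, 0] <= [1, 0, 4]? False. Equal? False. Happens-before: False

Answer: no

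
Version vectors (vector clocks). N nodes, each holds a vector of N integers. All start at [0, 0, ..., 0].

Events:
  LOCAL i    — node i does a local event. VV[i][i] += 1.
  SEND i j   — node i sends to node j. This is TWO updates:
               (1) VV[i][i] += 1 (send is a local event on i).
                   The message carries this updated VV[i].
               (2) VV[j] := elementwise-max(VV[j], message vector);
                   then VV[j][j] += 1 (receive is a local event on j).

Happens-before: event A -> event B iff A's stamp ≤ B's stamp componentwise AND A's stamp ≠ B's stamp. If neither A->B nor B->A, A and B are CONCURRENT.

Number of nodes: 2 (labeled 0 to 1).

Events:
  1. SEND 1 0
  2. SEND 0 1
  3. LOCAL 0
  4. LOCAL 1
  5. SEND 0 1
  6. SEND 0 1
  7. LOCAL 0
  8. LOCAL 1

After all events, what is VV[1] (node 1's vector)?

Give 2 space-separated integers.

Initial: VV[0]=[0, 0]
Initial: VV[1]=[0, 0]
Event 1: SEND 1->0: VV[1][1]++ -> VV[1]=[0, 1], msg_vec=[0, 1]; VV[0]=max(VV[0],msg_vec) then VV[0][0]++ -> VV[0]=[1, 1]
Event 2: SEND 0->1: VV[0][0]++ -> VV[0]=[2, 1], msg_vec=[2, 1]; VV[1]=max(VV[1],msg_vec) then VV[1][1]++ -> VV[1]=[2, 2]
Event 3: LOCAL 0: VV[0][0]++ -> VV[0]=[3, 1]
Event 4: LOCAL 1: VV[1][1]++ -> VV[1]=[2, 3]
Event 5: SEND 0->1: VV[0][0]++ -> VV[0]=[4, 1], msg_vec=[4, 1]; VV[1]=max(VV[1],msg_vec) then VV[1][1]++ -> VV[1]=[4, 4]
Event 6: SEND 0->1: VV[0][0]++ -> VV[0]=[5, 1], msg_vec=[5, 1]; VV[1]=max(VV[1],msg_vec) then VV[1][1]++ -> VV[1]=[5, 5]
Event 7: LOCAL 0: VV[0][0]++ -> VV[0]=[6, 1]
Event 8: LOCAL 1: VV[1][1]++ -> VV[1]=[5, 6]
Final vectors: VV[0]=[6, 1]; VV[1]=[5, 6]

Answer: 5 6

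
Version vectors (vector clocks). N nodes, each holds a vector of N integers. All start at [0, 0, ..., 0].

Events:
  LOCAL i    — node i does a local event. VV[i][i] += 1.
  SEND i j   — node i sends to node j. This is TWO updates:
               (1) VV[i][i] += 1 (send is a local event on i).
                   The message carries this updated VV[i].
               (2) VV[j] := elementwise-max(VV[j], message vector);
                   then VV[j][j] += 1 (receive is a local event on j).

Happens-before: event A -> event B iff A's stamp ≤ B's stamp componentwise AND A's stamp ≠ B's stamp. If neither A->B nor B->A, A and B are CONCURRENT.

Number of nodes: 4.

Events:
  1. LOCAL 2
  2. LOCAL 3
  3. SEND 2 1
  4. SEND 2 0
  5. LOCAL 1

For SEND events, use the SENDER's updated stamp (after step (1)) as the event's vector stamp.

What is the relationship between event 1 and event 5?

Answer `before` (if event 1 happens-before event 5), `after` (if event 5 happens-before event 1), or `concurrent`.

Answer: before

Derivation:
Initial: VV[0]=[0, 0, 0, 0]
Initial: VV[1]=[0, 0, 0, 0]
Initial: VV[2]=[0, 0, 0, 0]
Initial: VV[3]=[0, 0, 0, 0]
Event 1: LOCAL 2: VV[2][2]++ -> VV[2]=[0, 0, 1, 0]
Event 2: LOCAL 3: VV[3][3]++ -> VV[3]=[0, 0, 0, 1]
Event 3: SEND 2->1: VV[2][2]++ -> VV[2]=[0, 0, 2, 0], msg_vec=[0, 0, 2, 0]; VV[1]=max(VV[1],msg_vec) then VV[1][1]++ -> VV[1]=[0, 1, 2, 0]
Event 4: SEND 2->0: VV[2][2]++ -> VV[2]=[0, 0, 3, 0], msg_vec=[0, 0, 3, 0]; VV[0]=max(VV[0],msg_vec) then VV[0][0]++ -> VV[0]=[1, 0, 3, 0]
Event 5: LOCAL 1: VV[1][1]++ -> VV[1]=[0, 2, 2, 0]
Event 1 stamp: [0, 0, 1, 0]
Event 5 stamp: [0, 2, 2, 0]
[0, 0, 1, 0] <= [0, 2, 2, 0]? True
[0, 2, 2, 0] <= [0, 0, 1, 0]? False
Relation: before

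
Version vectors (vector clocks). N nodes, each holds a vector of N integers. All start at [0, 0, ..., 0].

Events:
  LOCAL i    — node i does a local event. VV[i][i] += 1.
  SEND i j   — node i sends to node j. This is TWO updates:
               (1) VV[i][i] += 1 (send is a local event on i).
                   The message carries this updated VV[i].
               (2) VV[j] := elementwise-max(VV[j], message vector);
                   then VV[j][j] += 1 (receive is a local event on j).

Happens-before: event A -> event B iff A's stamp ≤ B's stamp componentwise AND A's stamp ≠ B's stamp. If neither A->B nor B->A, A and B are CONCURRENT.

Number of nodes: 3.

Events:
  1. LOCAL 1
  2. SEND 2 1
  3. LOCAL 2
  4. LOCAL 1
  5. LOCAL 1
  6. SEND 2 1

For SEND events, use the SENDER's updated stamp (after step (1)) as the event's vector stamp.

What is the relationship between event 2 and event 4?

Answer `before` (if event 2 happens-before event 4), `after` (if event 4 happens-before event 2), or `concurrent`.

Initial: VV[0]=[0, 0, 0]
Initial: VV[1]=[0, 0, 0]
Initial: VV[2]=[0, 0, 0]
Event 1: LOCAL 1: VV[1][1]++ -> VV[1]=[0, 1, 0]
Event 2: SEND 2->1: VV[2][2]++ -> VV[2]=[0, 0, 1], msg_vec=[0, 0, 1]; VV[1]=max(VV[1],msg_vec) then VV[1][1]++ -> VV[1]=[0, 2, 1]
Event 3: LOCAL 2: VV[2][2]++ -> VV[2]=[0, 0, 2]
Event 4: LOCAL 1: VV[1][1]++ -> VV[1]=[0, 3, 1]
Event 5: LOCAL 1: VV[1][1]++ -> VV[1]=[0, 4, 1]
Event 6: SEND 2->1: VV[2][2]++ -> VV[2]=[0, 0, 3], msg_vec=[0, 0, 3]; VV[1]=max(VV[1],msg_vec) then VV[1][1]++ -> VV[1]=[0, 5, 3]
Event 2 stamp: [0, 0, 1]
Event 4 stamp: [0, 3, 1]
[0, 0, 1] <= [0, 3, 1]? True
[0, 3, 1] <= [0, 0, 1]? False
Relation: before

Answer: before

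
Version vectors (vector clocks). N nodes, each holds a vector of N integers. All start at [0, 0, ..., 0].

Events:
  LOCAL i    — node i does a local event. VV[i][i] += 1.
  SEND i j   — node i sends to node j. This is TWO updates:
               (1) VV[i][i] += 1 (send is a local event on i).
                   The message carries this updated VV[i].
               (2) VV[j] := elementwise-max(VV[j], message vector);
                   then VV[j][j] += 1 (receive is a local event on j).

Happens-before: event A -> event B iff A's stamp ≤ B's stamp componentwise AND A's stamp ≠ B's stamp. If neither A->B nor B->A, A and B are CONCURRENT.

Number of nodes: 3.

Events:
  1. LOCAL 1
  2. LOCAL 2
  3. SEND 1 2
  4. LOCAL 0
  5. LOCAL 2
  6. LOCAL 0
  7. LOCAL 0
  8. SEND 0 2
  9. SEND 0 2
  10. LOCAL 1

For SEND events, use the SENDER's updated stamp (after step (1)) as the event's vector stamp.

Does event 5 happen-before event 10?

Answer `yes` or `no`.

Initial: VV[0]=[0, 0, 0]
Initial: VV[1]=[0, 0, 0]
Initial: VV[2]=[0, 0, 0]
Event 1: LOCAL 1: VV[1][1]++ -> VV[1]=[0, 1, 0]
Event 2: LOCAL 2: VV[2][2]++ -> VV[2]=[0, 0, 1]
Event 3: SEND 1->2: VV[1][1]++ -> VV[1]=[0, 2, 0], msg_vec=[0, 2, 0]; VV[2]=max(VV[2],msg_vec) then VV[2][2]++ -> VV[2]=[0, 2, 2]
Event 4: LOCAL 0: VV[0][0]++ -> VV[0]=[1, 0, 0]
Event 5: LOCAL 2: VV[2][2]++ -> VV[2]=[0, 2, 3]
Event 6: LOCAL 0: VV[0][0]++ -> VV[0]=[2, 0, 0]
Event 7: LOCAL 0: VV[0][0]++ -> VV[0]=[3, 0, 0]
Event 8: SEND 0->2: VV[0][0]++ -> VV[0]=[4, 0, 0], msg_vec=[4, 0, 0]; VV[2]=max(VV[2],msg_vec) then VV[2][2]++ -> VV[2]=[4, 2, 4]
Event 9: SEND 0->2: VV[0][0]++ -> VV[0]=[5, 0, 0], msg_vec=[5, 0, 0]; VV[2]=max(VV[2],msg_vec) then VV[2][2]++ -> VV[2]=[5, 2, 5]
Event 10: LOCAL 1: VV[1][1]++ -> VV[1]=[0, 3, 0]
Event 5 stamp: [0, 2, 3]
Event 10 stamp: [0, 3, 0]
[0, 2, 3] <= [0, 3, 0]? False. Equal? False. Happens-before: False

Answer: no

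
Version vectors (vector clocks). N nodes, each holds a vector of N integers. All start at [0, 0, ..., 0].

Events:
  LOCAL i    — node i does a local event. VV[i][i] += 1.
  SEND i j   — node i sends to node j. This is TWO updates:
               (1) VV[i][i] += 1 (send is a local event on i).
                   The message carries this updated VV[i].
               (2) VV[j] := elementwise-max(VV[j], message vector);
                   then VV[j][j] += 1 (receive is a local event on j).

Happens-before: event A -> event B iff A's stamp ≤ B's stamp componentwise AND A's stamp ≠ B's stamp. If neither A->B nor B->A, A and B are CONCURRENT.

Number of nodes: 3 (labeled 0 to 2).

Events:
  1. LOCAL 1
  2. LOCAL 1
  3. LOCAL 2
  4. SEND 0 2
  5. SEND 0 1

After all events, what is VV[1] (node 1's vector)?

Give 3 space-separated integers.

Initial: VV[0]=[0, 0, 0]
Initial: VV[1]=[0, 0, 0]
Initial: VV[2]=[0, 0, 0]
Event 1: LOCAL 1: VV[1][1]++ -> VV[1]=[0, 1, 0]
Event 2: LOCAL 1: VV[1][1]++ -> VV[1]=[0, 2, 0]
Event 3: LOCAL 2: VV[2][2]++ -> VV[2]=[0, 0, 1]
Event 4: SEND 0->2: VV[0][0]++ -> VV[0]=[1, 0, 0], msg_vec=[1, 0, 0]; VV[2]=max(VV[2],msg_vec) then VV[2][2]++ -> VV[2]=[1, 0, 2]
Event 5: SEND 0->1: VV[0][0]++ -> VV[0]=[2, 0, 0], msg_vec=[2, 0, 0]; VV[1]=max(VV[1],msg_vec) then VV[1][1]++ -> VV[1]=[2, 3, 0]
Final vectors: VV[0]=[2, 0, 0]; VV[1]=[2, 3, 0]; VV[2]=[1, 0, 2]

Answer: 2 3 0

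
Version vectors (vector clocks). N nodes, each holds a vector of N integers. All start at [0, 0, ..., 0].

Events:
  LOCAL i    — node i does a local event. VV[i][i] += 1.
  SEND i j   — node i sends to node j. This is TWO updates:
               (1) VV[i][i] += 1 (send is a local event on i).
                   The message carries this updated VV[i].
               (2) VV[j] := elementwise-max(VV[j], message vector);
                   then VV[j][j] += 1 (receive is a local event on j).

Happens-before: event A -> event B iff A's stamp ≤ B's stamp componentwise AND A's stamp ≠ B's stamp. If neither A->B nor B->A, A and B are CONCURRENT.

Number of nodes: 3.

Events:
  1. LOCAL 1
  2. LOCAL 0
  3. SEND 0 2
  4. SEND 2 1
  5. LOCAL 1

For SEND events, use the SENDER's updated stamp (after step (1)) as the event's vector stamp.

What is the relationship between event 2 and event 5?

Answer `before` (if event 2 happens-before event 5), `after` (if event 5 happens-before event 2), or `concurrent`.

Initial: VV[0]=[0, 0, 0]
Initial: VV[1]=[0, 0, 0]
Initial: VV[2]=[0, 0, 0]
Event 1: LOCAL 1: VV[1][1]++ -> VV[1]=[0, 1, 0]
Event 2: LOCAL 0: VV[0][0]++ -> VV[0]=[1, 0, 0]
Event 3: SEND 0->2: VV[0][0]++ -> VV[0]=[2, 0, 0], msg_vec=[2, 0, 0]; VV[2]=max(VV[2],msg_vec) then VV[2][2]++ -> VV[2]=[2, 0, 1]
Event 4: SEND 2->1: VV[2][2]++ -> VV[2]=[2, 0, 2], msg_vec=[2, 0, 2]; VV[1]=max(VV[1],msg_vec) then VV[1][1]++ -> VV[1]=[2, 2, 2]
Event 5: LOCAL 1: VV[1][1]++ -> VV[1]=[2, 3, 2]
Event 2 stamp: [1, 0, 0]
Event 5 stamp: [2, 3, 2]
[1, 0, 0] <= [2, 3, 2]? True
[2, 3, 2] <= [1, 0, 0]? False
Relation: before

Answer: before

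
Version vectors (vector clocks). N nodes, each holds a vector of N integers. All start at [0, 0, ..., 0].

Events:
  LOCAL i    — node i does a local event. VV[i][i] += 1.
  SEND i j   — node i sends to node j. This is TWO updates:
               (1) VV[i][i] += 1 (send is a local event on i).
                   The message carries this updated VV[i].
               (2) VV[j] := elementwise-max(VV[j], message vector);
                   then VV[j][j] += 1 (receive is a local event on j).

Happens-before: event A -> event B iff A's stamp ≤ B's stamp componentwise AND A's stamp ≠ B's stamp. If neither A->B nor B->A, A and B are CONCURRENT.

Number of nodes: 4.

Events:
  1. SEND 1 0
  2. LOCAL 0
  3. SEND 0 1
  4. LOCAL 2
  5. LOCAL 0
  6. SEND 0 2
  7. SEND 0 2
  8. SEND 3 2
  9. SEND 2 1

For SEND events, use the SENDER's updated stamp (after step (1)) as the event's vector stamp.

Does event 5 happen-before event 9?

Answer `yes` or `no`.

Answer: yes

Derivation:
Initial: VV[0]=[0, 0, 0, 0]
Initial: VV[1]=[0, 0, 0, 0]
Initial: VV[2]=[0, 0, 0, 0]
Initial: VV[3]=[0, 0, 0, 0]
Event 1: SEND 1->0: VV[1][1]++ -> VV[1]=[0, 1, 0, 0], msg_vec=[0, 1, 0, 0]; VV[0]=max(VV[0],msg_vec) then VV[0][0]++ -> VV[0]=[1, 1, 0, 0]
Event 2: LOCAL 0: VV[0][0]++ -> VV[0]=[2, 1, 0, 0]
Event 3: SEND 0->1: VV[0][0]++ -> VV[0]=[3, 1, 0, 0], msg_vec=[3, 1, 0, 0]; VV[1]=max(VV[1],msg_vec) then VV[1][1]++ -> VV[1]=[3, 2, 0, 0]
Event 4: LOCAL 2: VV[2][2]++ -> VV[2]=[0, 0, 1, 0]
Event 5: LOCAL 0: VV[0][0]++ -> VV[0]=[4, 1, 0, 0]
Event 6: SEND 0->2: VV[0][0]++ -> VV[0]=[5, 1, 0, 0], msg_vec=[5, 1, 0, 0]; VV[2]=max(VV[2],msg_vec) then VV[2][2]++ -> VV[2]=[5, 1, 2, 0]
Event 7: SEND 0->2: VV[0][0]++ -> VV[0]=[6, 1, 0, 0], msg_vec=[6, 1, 0, 0]; VV[2]=max(VV[2],msg_vec) then VV[2][2]++ -> VV[2]=[6, 1, 3, 0]
Event 8: SEND 3->2: VV[3][3]++ -> VV[3]=[0, 0, 0, 1], msg_vec=[0, 0, 0, 1]; VV[2]=max(VV[2],msg_vec) then VV[2][2]++ -> VV[2]=[6, 1, 4, 1]
Event 9: SEND 2->1: VV[2][2]++ -> VV[2]=[6, 1, 5, 1], msg_vec=[6, 1, 5, 1]; VV[1]=max(VV[1],msg_vec) then VV[1][1]++ -> VV[1]=[6, 3, 5, 1]
Event 5 stamp: [4, 1, 0, 0]
Event 9 stamp: [6, 1, 5, 1]
[4, 1, 0, 0] <= [6, 1, 5, 1]? True. Equal? False. Happens-before: True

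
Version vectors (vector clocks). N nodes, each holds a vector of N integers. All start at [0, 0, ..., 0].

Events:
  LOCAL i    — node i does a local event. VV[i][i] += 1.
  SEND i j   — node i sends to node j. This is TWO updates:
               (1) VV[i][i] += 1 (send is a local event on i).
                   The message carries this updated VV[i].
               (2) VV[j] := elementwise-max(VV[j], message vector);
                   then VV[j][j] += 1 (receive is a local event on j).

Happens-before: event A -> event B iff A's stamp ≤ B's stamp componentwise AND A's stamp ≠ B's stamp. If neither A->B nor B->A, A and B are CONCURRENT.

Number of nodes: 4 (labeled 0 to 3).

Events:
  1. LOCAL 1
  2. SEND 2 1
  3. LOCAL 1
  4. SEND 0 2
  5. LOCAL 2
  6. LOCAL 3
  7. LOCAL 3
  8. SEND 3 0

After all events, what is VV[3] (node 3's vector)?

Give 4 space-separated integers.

Initial: VV[0]=[0, 0, 0, 0]
Initial: VV[1]=[0, 0, 0, 0]
Initial: VV[2]=[0, 0, 0, 0]
Initial: VV[3]=[0, 0, 0, 0]
Event 1: LOCAL 1: VV[1][1]++ -> VV[1]=[0, 1, 0, 0]
Event 2: SEND 2->1: VV[2][2]++ -> VV[2]=[0, 0, 1, 0], msg_vec=[0, 0, 1, 0]; VV[1]=max(VV[1],msg_vec) then VV[1][1]++ -> VV[1]=[0, 2, 1, 0]
Event 3: LOCAL 1: VV[1][1]++ -> VV[1]=[0, 3, 1, 0]
Event 4: SEND 0->2: VV[0][0]++ -> VV[0]=[1, 0, 0, 0], msg_vec=[1, 0, 0, 0]; VV[2]=max(VV[2],msg_vec) then VV[2][2]++ -> VV[2]=[1, 0, 2, 0]
Event 5: LOCAL 2: VV[2][2]++ -> VV[2]=[1, 0, 3, 0]
Event 6: LOCAL 3: VV[3][3]++ -> VV[3]=[0, 0, 0, 1]
Event 7: LOCAL 3: VV[3][3]++ -> VV[3]=[0, 0, 0, 2]
Event 8: SEND 3->0: VV[3][3]++ -> VV[3]=[0, 0, 0, 3], msg_vec=[0, 0, 0, 3]; VV[0]=max(VV[0],msg_vec) then VV[0][0]++ -> VV[0]=[2, 0, 0, 3]
Final vectors: VV[0]=[2, 0, 0, 3]; VV[1]=[0, 3, 1, 0]; VV[2]=[1, 0, 3, 0]; VV[3]=[0, 0, 0, 3]

Answer: 0 0 0 3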